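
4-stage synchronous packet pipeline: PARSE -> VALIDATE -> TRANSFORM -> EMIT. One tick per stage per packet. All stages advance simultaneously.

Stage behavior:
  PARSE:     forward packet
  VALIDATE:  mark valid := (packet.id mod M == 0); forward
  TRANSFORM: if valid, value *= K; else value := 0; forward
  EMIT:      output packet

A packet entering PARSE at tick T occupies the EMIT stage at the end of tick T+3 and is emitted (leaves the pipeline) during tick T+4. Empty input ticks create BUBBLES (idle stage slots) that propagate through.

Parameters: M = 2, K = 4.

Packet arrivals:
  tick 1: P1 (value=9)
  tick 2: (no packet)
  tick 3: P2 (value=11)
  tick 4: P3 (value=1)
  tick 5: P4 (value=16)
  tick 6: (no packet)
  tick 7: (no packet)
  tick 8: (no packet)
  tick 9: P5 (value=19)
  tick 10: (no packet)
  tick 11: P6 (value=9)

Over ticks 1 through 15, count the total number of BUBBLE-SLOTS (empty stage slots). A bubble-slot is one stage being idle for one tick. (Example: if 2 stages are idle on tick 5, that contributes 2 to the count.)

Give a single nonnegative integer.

Answer: 36

Derivation:
Tick 1: [PARSE:P1(v=9,ok=F), VALIDATE:-, TRANSFORM:-, EMIT:-] out:-; bubbles=3
Tick 2: [PARSE:-, VALIDATE:P1(v=9,ok=F), TRANSFORM:-, EMIT:-] out:-; bubbles=3
Tick 3: [PARSE:P2(v=11,ok=F), VALIDATE:-, TRANSFORM:P1(v=0,ok=F), EMIT:-] out:-; bubbles=2
Tick 4: [PARSE:P3(v=1,ok=F), VALIDATE:P2(v=11,ok=T), TRANSFORM:-, EMIT:P1(v=0,ok=F)] out:-; bubbles=1
Tick 5: [PARSE:P4(v=16,ok=F), VALIDATE:P3(v=1,ok=F), TRANSFORM:P2(v=44,ok=T), EMIT:-] out:P1(v=0); bubbles=1
Tick 6: [PARSE:-, VALIDATE:P4(v=16,ok=T), TRANSFORM:P3(v=0,ok=F), EMIT:P2(v=44,ok=T)] out:-; bubbles=1
Tick 7: [PARSE:-, VALIDATE:-, TRANSFORM:P4(v=64,ok=T), EMIT:P3(v=0,ok=F)] out:P2(v=44); bubbles=2
Tick 8: [PARSE:-, VALIDATE:-, TRANSFORM:-, EMIT:P4(v=64,ok=T)] out:P3(v=0); bubbles=3
Tick 9: [PARSE:P5(v=19,ok=F), VALIDATE:-, TRANSFORM:-, EMIT:-] out:P4(v=64); bubbles=3
Tick 10: [PARSE:-, VALIDATE:P5(v=19,ok=F), TRANSFORM:-, EMIT:-] out:-; bubbles=3
Tick 11: [PARSE:P6(v=9,ok=F), VALIDATE:-, TRANSFORM:P5(v=0,ok=F), EMIT:-] out:-; bubbles=2
Tick 12: [PARSE:-, VALIDATE:P6(v=9,ok=T), TRANSFORM:-, EMIT:P5(v=0,ok=F)] out:-; bubbles=2
Tick 13: [PARSE:-, VALIDATE:-, TRANSFORM:P6(v=36,ok=T), EMIT:-] out:P5(v=0); bubbles=3
Tick 14: [PARSE:-, VALIDATE:-, TRANSFORM:-, EMIT:P6(v=36,ok=T)] out:-; bubbles=3
Tick 15: [PARSE:-, VALIDATE:-, TRANSFORM:-, EMIT:-] out:P6(v=36); bubbles=4
Total bubble-slots: 36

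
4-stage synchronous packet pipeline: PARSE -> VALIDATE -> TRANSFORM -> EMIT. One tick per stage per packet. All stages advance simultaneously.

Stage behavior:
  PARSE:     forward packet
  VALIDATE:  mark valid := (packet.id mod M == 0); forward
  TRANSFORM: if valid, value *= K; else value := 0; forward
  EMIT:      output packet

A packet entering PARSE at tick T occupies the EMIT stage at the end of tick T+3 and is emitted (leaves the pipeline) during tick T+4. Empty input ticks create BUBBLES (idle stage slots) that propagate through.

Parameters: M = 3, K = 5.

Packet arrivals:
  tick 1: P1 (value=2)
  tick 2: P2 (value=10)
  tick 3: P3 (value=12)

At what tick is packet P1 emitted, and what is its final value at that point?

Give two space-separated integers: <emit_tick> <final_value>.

Tick 1: [PARSE:P1(v=2,ok=F), VALIDATE:-, TRANSFORM:-, EMIT:-] out:-; in:P1
Tick 2: [PARSE:P2(v=10,ok=F), VALIDATE:P1(v=2,ok=F), TRANSFORM:-, EMIT:-] out:-; in:P2
Tick 3: [PARSE:P3(v=12,ok=F), VALIDATE:P2(v=10,ok=F), TRANSFORM:P1(v=0,ok=F), EMIT:-] out:-; in:P3
Tick 4: [PARSE:-, VALIDATE:P3(v=12,ok=T), TRANSFORM:P2(v=0,ok=F), EMIT:P1(v=0,ok=F)] out:-; in:-
Tick 5: [PARSE:-, VALIDATE:-, TRANSFORM:P3(v=60,ok=T), EMIT:P2(v=0,ok=F)] out:P1(v=0); in:-
Tick 6: [PARSE:-, VALIDATE:-, TRANSFORM:-, EMIT:P3(v=60,ok=T)] out:P2(v=0); in:-
Tick 7: [PARSE:-, VALIDATE:-, TRANSFORM:-, EMIT:-] out:P3(v=60); in:-
P1: arrives tick 1, valid=False (id=1, id%3=1), emit tick 5, final value 0

Answer: 5 0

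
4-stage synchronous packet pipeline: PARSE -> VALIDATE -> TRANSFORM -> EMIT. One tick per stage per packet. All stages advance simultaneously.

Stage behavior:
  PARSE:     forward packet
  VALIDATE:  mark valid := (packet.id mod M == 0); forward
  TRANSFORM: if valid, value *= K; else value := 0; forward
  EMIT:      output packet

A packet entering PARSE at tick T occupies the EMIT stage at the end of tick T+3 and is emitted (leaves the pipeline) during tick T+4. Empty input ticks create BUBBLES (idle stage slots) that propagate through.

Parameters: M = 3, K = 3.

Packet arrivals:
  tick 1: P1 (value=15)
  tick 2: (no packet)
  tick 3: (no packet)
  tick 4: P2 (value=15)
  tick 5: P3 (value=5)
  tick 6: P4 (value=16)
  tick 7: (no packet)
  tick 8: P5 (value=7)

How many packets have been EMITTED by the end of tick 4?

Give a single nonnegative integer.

Tick 1: [PARSE:P1(v=15,ok=F), VALIDATE:-, TRANSFORM:-, EMIT:-] out:-; in:P1
Tick 2: [PARSE:-, VALIDATE:P1(v=15,ok=F), TRANSFORM:-, EMIT:-] out:-; in:-
Tick 3: [PARSE:-, VALIDATE:-, TRANSFORM:P1(v=0,ok=F), EMIT:-] out:-; in:-
Tick 4: [PARSE:P2(v=15,ok=F), VALIDATE:-, TRANSFORM:-, EMIT:P1(v=0,ok=F)] out:-; in:P2
Emitted by tick 4: []

Answer: 0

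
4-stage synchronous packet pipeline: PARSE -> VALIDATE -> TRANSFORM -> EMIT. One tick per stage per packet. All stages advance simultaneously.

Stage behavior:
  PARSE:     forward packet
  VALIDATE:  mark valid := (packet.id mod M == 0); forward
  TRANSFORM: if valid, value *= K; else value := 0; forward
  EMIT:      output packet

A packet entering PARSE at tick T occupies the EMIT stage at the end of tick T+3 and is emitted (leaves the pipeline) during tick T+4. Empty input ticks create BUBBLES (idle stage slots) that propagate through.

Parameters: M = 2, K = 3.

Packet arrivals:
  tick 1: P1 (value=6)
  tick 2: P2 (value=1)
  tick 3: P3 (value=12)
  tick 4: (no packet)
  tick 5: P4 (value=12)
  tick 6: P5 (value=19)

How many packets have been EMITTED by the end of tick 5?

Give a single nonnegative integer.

Tick 1: [PARSE:P1(v=6,ok=F), VALIDATE:-, TRANSFORM:-, EMIT:-] out:-; in:P1
Tick 2: [PARSE:P2(v=1,ok=F), VALIDATE:P1(v=6,ok=F), TRANSFORM:-, EMIT:-] out:-; in:P2
Tick 3: [PARSE:P3(v=12,ok=F), VALIDATE:P2(v=1,ok=T), TRANSFORM:P1(v=0,ok=F), EMIT:-] out:-; in:P3
Tick 4: [PARSE:-, VALIDATE:P3(v=12,ok=F), TRANSFORM:P2(v=3,ok=T), EMIT:P1(v=0,ok=F)] out:-; in:-
Tick 5: [PARSE:P4(v=12,ok=F), VALIDATE:-, TRANSFORM:P3(v=0,ok=F), EMIT:P2(v=3,ok=T)] out:P1(v=0); in:P4
Emitted by tick 5: ['P1']

Answer: 1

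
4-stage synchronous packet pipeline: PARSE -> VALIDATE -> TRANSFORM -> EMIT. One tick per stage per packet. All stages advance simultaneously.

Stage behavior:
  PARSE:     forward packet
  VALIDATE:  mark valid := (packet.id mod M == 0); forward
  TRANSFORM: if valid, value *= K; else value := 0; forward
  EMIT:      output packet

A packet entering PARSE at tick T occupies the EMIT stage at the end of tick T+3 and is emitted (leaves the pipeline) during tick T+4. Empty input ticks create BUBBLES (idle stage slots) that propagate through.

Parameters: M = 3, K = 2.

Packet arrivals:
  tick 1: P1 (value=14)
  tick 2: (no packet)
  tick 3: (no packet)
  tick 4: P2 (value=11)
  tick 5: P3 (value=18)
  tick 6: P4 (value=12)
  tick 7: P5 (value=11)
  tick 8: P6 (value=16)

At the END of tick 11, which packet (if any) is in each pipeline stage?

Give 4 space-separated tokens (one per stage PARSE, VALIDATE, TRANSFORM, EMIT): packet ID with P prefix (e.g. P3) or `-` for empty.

Tick 1: [PARSE:P1(v=14,ok=F), VALIDATE:-, TRANSFORM:-, EMIT:-] out:-; in:P1
Tick 2: [PARSE:-, VALIDATE:P1(v=14,ok=F), TRANSFORM:-, EMIT:-] out:-; in:-
Tick 3: [PARSE:-, VALIDATE:-, TRANSFORM:P1(v=0,ok=F), EMIT:-] out:-; in:-
Tick 4: [PARSE:P2(v=11,ok=F), VALIDATE:-, TRANSFORM:-, EMIT:P1(v=0,ok=F)] out:-; in:P2
Tick 5: [PARSE:P3(v=18,ok=F), VALIDATE:P2(v=11,ok=F), TRANSFORM:-, EMIT:-] out:P1(v=0); in:P3
Tick 6: [PARSE:P4(v=12,ok=F), VALIDATE:P3(v=18,ok=T), TRANSFORM:P2(v=0,ok=F), EMIT:-] out:-; in:P4
Tick 7: [PARSE:P5(v=11,ok=F), VALIDATE:P4(v=12,ok=F), TRANSFORM:P3(v=36,ok=T), EMIT:P2(v=0,ok=F)] out:-; in:P5
Tick 8: [PARSE:P6(v=16,ok=F), VALIDATE:P5(v=11,ok=F), TRANSFORM:P4(v=0,ok=F), EMIT:P3(v=36,ok=T)] out:P2(v=0); in:P6
Tick 9: [PARSE:-, VALIDATE:P6(v=16,ok=T), TRANSFORM:P5(v=0,ok=F), EMIT:P4(v=0,ok=F)] out:P3(v=36); in:-
Tick 10: [PARSE:-, VALIDATE:-, TRANSFORM:P6(v=32,ok=T), EMIT:P5(v=0,ok=F)] out:P4(v=0); in:-
Tick 11: [PARSE:-, VALIDATE:-, TRANSFORM:-, EMIT:P6(v=32,ok=T)] out:P5(v=0); in:-
At end of tick 11: ['-', '-', '-', 'P6']

Answer: - - - P6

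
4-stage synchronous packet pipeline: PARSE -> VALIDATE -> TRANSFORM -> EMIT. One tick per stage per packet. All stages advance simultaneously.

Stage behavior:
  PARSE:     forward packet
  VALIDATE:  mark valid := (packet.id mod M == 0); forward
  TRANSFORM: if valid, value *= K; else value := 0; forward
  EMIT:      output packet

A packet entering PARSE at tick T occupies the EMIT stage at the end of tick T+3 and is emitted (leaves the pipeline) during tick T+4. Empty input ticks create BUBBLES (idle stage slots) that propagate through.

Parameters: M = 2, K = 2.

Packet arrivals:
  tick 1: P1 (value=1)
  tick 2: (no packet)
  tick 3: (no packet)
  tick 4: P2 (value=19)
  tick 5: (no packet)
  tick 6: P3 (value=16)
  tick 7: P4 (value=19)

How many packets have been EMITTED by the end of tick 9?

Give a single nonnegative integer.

Answer: 2

Derivation:
Tick 1: [PARSE:P1(v=1,ok=F), VALIDATE:-, TRANSFORM:-, EMIT:-] out:-; in:P1
Tick 2: [PARSE:-, VALIDATE:P1(v=1,ok=F), TRANSFORM:-, EMIT:-] out:-; in:-
Tick 3: [PARSE:-, VALIDATE:-, TRANSFORM:P1(v=0,ok=F), EMIT:-] out:-; in:-
Tick 4: [PARSE:P2(v=19,ok=F), VALIDATE:-, TRANSFORM:-, EMIT:P1(v=0,ok=F)] out:-; in:P2
Tick 5: [PARSE:-, VALIDATE:P2(v=19,ok=T), TRANSFORM:-, EMIT:-] out:P1(v=0); in:-
Tick 6: [PARSE:P3(v=16,ok=F), VALIDATE:-, TRANSFORM:P2(v=38,ok=T), EMIT:-] out:-; in:P3
Tick 7: [PARSE:P4(v=19,ok=F), VALIDATE:P3(v=16,ok=F), TRANSFORM:-, EMIT:P2(v=38,ok=T)] out:-; in:P4
Tick 8: [PARSE:-, VALIDATE:P4(v=19,ok=T), TRANSFORM:P3(v=0,ok=F), EMIT:-] out:P2(v=38); in:-
Tick 9: [PARSE:-, VALIDATE:-, TRANSFORM:P4(v=38,ok=T), EMIT:P3(v=0,ok=F)] out:-; in:-
Emitted by tick 9: ['P1', 'P2']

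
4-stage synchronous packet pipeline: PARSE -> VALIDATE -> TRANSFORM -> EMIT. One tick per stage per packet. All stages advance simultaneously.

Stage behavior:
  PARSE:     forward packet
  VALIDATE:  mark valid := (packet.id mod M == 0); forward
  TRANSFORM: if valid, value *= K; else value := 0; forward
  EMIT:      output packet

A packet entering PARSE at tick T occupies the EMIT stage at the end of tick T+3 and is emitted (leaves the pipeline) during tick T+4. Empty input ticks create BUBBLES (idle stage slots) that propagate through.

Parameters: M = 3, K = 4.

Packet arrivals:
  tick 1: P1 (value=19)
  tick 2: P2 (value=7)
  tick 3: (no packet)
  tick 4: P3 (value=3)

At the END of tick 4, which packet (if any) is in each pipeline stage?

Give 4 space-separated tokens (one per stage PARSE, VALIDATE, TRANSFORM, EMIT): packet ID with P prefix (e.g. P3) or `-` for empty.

Tick 1: [PARSE:P1(v=19,ok=F), VALIDATE:-, TRANSFORM:-, EMIT:-] out:-; in:P1
Tick 2: [PARSE:P2(v=7,ok=F), VALIDATE:P1(v=19,ok=F), TRANSFORM:-, EMIT:-] out:-; in:P2
Tick 3: [PARSE:-, VALIDATE:P2(v=7,ok=F), TRANSFORM:P1(v=0,ok=F), EMIT:-] out:-; in:-
Tick 4: [PARSE:P3(v=3,ok=F), VALIDATE:-, TRANSFORM:P2(v=0,ok=F), EMIT:P1(v=0,ok=F)] out:-; in:P3
At end of tick 4: ['P3', '-', 'P2', 'P1']

Answer: P3 - P2 P1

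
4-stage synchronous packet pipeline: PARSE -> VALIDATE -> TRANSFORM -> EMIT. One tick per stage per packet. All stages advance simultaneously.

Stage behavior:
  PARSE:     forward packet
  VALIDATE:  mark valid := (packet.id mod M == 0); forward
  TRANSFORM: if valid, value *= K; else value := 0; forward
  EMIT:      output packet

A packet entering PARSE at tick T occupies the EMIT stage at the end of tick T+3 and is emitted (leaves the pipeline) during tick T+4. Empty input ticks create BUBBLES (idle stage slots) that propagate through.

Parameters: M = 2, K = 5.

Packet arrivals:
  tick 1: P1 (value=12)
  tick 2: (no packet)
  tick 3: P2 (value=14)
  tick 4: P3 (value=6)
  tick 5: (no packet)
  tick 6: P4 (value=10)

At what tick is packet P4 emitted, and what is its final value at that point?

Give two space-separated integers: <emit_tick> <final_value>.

Answer: 10 50

Derivation:
Tick 1: [PARSE:P1(v=12,ok=F), VALIDATE:-, TRANSFORM:-, EMIT:-] out:-; in:P1
Tick 2: [PARSE:-, VALIDATE:P1(v=12,ok=F), TRANSFORM:-, EMIT:-] out:-; in:-
Tick 3: [PARSE:P2(v=14,ok=F), VALIDATE:-, TRANSFORM:P1(v=0,ok=F), EMIT:-] out:-; in:P2
Tick 4: [PARSE:P3(v=6,ok=F), VALIDATE:P2(v=14,ok=T), TRANSFORM:-, EMIT:P1(v=0,ok=F)] out:-; in:P3
Tick 5: [PARSE:-, VALIDATE:P3(v=6,ok=F), TRANSFORM:P2(v=70,ok=T), EMIT:-] out:P1(v=0); in:-
Tick 6: [PARSE:P4(v=10,ok=F), VALIDATE:-, TRANSFORM:P3(v=0,ok=F), EMIT:P2(v=70,ok=T)] out:-; in:P4
Tick 7: [PARSE:-, VALIDATE:P4(v=10,ok=T), TRANSFORM:-, EMIT:P3(v=0,ok=F)] out:P2(v=70); in:-
Tick 8: [PARSE:-, VALIDATE:-, TRANSFORM:P4(v=50,ok=T), EMIT:-] out:P3(v=0); in:-
Tick 9: [PARSE:-, VALIDATE:-, TRANSFORM:-, EMIT:P4(v=50,ok=T)] out:-; in:-
Tick 10: [PARSE:-, VALIDATE:-, TRANSFORM:-, EMIT:-] out:P4(v=50); in:-
P4: arrives tick 6, valid=True (id=4, id%2=0), emit tick 10, final value 50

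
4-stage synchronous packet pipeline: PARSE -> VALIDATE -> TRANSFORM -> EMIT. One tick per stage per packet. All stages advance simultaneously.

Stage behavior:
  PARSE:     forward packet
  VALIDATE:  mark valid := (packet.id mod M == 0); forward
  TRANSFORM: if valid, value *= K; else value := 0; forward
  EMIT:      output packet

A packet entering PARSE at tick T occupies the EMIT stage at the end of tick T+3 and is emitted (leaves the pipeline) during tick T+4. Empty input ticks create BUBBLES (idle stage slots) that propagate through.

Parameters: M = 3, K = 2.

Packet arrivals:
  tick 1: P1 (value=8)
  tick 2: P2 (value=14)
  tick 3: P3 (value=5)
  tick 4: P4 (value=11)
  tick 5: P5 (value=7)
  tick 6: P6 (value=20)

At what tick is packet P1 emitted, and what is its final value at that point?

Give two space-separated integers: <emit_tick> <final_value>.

Answer: 5 0

Derivation:
Tick 1: [PARSE:P1(v=8,ok=F), VALIDATE:-, TRANSFORM:-, EMIT:-] out:-; in:P1
Tick 2: [PARSE:P2(v=14,ok=F), VALIDATE:P1(v=8,ok=F), TRANSFORM:-, EMIT:-] out:-; in:P2
Tick 3: [PARSE:P3(v=5,ok=F), VALIDATE:P2(v=14,ok=F), TRANSFORM:P1(v=0,ok=F), EMIT:-] out:-; in:P3
Tick 4: [PARSE:P4(v=11,ok=F), VALIDATE:P3(v=5,ok=T), TRANSFORM:P2(v=0,ok=F), EMIT:P1(v=0,ok=F)] out:-; in:P4
Tick 5: [PARSE:P5(v=7,ok=F), VALIDATE:P4(v=11,ok=F), TRANSFORM:P3(v=10,ok=T), EMIT:P2(v=0,ok=F)] out:P1(v=0); in:P5
Tick 6: [PARSE:P6(v=20,ok=F), VALIDATE:P5(v=7,ok=F), TRANSFORM:P4(v=0,ok=F), EMIT:P3(v=10,ok=T)] out:P2(v=0); in:P6
Tick 7: [PARSE:-, VALIDATE:P6(v=20,ok=T), TRANSFORM:P5(v=0,ok=F), EMIT:P4(v=0,ok=F)] out:P3(v=10); in:-
Tick 8: [PARSE:-, VALIDATE:-, TRANSFORM:P6(v=40,ok=T), EMIT:P5(v=0,ok=F)] out:P4(v=0); in:-
Tick 9: [PARSE:-, VALIDATE:-, TRANSFORM:-, EMIT:P6(v=40,ok=T)] out:P5(v=0); in:-
Tick 10: [PARSE:-, VALIDATE:-, TRANSFORM:-, EMIT:-] out:P6(v=40); in:-
P1: arrives tick 1, valid=False (id=1, id%3=1), emit tick 5, final value 0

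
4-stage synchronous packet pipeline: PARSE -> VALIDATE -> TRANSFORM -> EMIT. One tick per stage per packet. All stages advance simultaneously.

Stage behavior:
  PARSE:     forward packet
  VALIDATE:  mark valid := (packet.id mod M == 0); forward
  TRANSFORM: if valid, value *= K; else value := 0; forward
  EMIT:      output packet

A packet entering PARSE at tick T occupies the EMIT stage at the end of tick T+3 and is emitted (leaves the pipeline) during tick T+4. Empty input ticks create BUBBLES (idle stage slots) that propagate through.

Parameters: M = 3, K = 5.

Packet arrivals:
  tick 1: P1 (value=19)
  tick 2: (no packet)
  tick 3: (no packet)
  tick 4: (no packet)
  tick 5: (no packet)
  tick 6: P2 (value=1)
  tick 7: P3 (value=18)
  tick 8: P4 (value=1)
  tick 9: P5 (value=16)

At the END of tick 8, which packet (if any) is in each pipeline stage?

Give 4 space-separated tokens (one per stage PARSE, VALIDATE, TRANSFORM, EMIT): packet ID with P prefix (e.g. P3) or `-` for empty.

Answer: P4 P3 P2 -

Derivation:
Tick 1: [PARSE:P1(v=19,ok=F), VALIDATE:-, TRANSFORM:-, EMIT:-] out:-; in:P1
Tick 2: [PARSE:-, VALIDATE:P1(v=19,ok=F), TRANSFORM:-, EMIT:-] out:-; in:-
Tick 3: [PARSE:-, VALIDATE:-, TRANSFORM:P1(v=0,ok=F), EMIT:-] out:-; in:-
Tick 4: [PARSE:-, VALIDATE:-, TRANSFORM:-, EMIT:P1(v=0,ok=F)] out:-; in:-
Tick 5: [PARSE:-, VALIDATE:-, TRANSFORM:-, EMIT:-] out:P1(v=0); in:-
Tick 6: [PARSE:P2(v=1,ok=F), VALIDATE:-, TRANSFORM:-, EMIT:-] out:-; in:P2
Tick 7: [PARSE:P3(v=18,ok=F), VALIDATE:P2(v=1,ok=F), TRANSFORM:-, EMIT:-] out:-; in:P3
Tick 8: [PARSE:P4(v=1,ok=F), VALIDATE:P3(v=18,ok=T), TRANSFORM:P2(v=0,ok=F), EMIT:-] out:-; in:P4
At end of tick 8: ['P4', 'P3', 'P2', '-']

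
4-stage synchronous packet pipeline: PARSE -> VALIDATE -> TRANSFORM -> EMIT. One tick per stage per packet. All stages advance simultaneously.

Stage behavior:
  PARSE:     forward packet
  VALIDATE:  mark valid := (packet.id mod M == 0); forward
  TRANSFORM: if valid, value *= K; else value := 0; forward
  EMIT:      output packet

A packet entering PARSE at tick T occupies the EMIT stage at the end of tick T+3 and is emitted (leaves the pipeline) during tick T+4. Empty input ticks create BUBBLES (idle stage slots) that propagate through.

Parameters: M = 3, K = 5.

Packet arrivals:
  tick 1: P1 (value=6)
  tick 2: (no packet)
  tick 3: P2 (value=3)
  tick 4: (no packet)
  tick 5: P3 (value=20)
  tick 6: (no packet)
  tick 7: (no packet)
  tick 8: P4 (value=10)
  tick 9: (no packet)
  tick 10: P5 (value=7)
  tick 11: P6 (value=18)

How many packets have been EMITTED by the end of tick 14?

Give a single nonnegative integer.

Answer: 5

Derivation:
Tick 1: [PARSE:P1(v=6,ok=F), VALIDATE:-, TRANSFORM:-, EMIT:-] out:-; in:P1
Tick 2: [PARSE:-, VALIDATE:P1(v=6,ok=F), TRANSFORM:-, EMIT:-] out:-; in:-
Tick 3: [PARSE:P2(v=3,ok=F), VALIDATE:-, TRANSFORM:P1(v=0,ok=F), EMIT:-] out:-; in:P2
Tick 4: [PARSE:-, VALIDATE:P2(v=3,ok=F), TRANSFORM:-, EMIT:P1(v=0,ok=F)] out:-; in:-
Tick 5: [PARSE:P3(v=20,ok=F), VALIDATE:-, TRANSFORM:P2(v=0,ok=F), EMIT:-] out:P1(v=0); in:P3
Tick 6: [PARSE:-, VALIDATE:P3(v=20,ok=T), TRANSFORM:-, EMIT:P2(v=0,ok=F)] out:-; in:-
Tick 7: [PARSE:-, VALIDATE:-, TRANSFORM:P3(v=100,ok=T), EMIT:-] out:P2(v=0); in:-
Tick 8: [PARSE:P4(v=10,ok=F), VALIDATE:-, TRANSFORM:-, EMIT:P3(v=100,ok=T)] out:-; in:P4
Tick 9: [PARSE:-, VALIDATE:P4(v=10,ok=F), TRANSFORM:-, EMIT:-] out:P3(v=100); in:-
Tick 10: [PARSE:P5(v=7,ok=F), VALIDATE:-, TRANSFORM:P4(v=0,ok=F), EMIT:-] out:-; in:P5
Tick 11: [PARSE:P6(v=18,ok=F), VALIDATE:P5(v=7,ok=F), TRANSFORM:-, EMIT:P4(v=0,ok=F)] out:-; in:P6
Tick 12: [PARSE:-, VALIDATE:P6(v=18,ok=T), TRANSFORM:P5(v=0,ok=F), EMIT:-] out:P4(v=0); in:-
Tick 13: [PARSE:-, VALIDATE:-, TRANSFORM:P6(v=90,ok=T), EMIT:P5(v=0,ok=F)] out:-; in:-
Tick 14: [PARSE:-, VALIDATE:-, TRANSFORM:-, EMIT:P6(v=90,ok=T)] out:P5(v=0); in:-
Emitted by tick 14: ['P1', 'P2', 'P3', 'P4', 'P5']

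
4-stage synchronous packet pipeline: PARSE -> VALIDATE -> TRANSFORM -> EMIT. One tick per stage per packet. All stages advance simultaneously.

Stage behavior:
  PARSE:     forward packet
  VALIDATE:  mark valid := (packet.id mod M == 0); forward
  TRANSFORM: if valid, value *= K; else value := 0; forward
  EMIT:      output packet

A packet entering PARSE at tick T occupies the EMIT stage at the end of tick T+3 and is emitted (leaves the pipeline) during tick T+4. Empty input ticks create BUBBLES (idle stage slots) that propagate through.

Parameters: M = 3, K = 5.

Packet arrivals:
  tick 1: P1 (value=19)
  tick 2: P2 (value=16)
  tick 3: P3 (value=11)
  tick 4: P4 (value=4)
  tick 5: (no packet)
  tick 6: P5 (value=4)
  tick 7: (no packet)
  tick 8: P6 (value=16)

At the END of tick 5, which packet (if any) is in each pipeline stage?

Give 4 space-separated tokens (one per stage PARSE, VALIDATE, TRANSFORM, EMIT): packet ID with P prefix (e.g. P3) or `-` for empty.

Answer: - P4 P3 P2

Derivation:
Tick 1: [PARSE:P1(v=19,ok=F), VALIDATE:-, TRANSFORM:-, EMIT:-] out:-; in:P1
Tick 2: [PARSE:P2(v=16,ok=F), VALIDATE:P1(v=19,ok=F), TRANSFORM:-, EMIT:-] out:-; in:P2
Tick 3: [PARSE:P3(v=11,ok=F), VALIDATE:P2(v=16,ok=F), TRANSFORM:P1(v=0,ok=F), EMIT:-] out:-; in:P3
Tick 4: [PARSE:P4(v=4,ok=F), VALIDATE:P3(v=11,ok=T), TRANSFORM:P2(v=0,ok=F), EMIT:P1(v=0,ok=F)] out:-; in:P4
Tick 5: [PARSE:-, VALIDATE:P4(v=4,ok=F), TRANSFORM:P3(v=55,ok=T), EMIT:P2(v=0,ok=F)] out:P1(v=0); in:-
At end of tick 5: ['-', 'P4', 'P3', 'P2']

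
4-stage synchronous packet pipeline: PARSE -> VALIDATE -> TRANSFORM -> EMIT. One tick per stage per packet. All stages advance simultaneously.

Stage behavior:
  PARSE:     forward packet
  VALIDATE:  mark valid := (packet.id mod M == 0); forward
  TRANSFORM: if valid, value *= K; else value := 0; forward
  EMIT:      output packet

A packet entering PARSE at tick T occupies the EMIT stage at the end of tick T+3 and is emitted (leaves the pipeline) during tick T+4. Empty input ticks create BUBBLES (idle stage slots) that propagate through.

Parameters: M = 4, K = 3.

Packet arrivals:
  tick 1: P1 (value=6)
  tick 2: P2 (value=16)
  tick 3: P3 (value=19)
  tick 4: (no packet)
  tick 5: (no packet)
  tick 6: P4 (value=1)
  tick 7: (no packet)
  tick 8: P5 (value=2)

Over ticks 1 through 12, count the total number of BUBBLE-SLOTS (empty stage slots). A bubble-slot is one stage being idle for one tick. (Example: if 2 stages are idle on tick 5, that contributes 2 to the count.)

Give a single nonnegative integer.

Answer: 28

Derivation:
Tick 1: [PARSE:P1(v=6,ok=F), VALIDATE:-, TRANSFORM:-, EMIT:-] out:-; bubbles=3
Tick 2: [PARSE:P2(v=16,ok=F), VALIDATE:P1(v=6,ok=F), TRANSFORM:-, EMIT:-] out:-; bubbles=2
Tick 3: [PARSE:P3(v=19,ok=F), VALIDATE:P2(v=16,ok=F), TRANSFORM:P1(v=0,ok=F), EMIT:-] out:-; bubbles=1
Tick 4: [PARSE:-, VALIDATE:P3(v=19,ok=F), TRANSFORM:P2(v=0,ok=F), EMIT:P1(v=0,ok=F)] out:-; bubbles=1
Tick 5: [PARSE:-, VALIDATE:-, TRANSFORM:P3(v=0,ok=F), EMIT:P2(v=0,ok=F)] out:P1(v=0); bubbles=2
Tick 6: [PARSE:P4(v=1,ok=F), VALIDATE:-, TRANSFORM:-, EMIT:P3(v=0,ok=F)] out:P2(v=0); bubbles=2
Tick 7: [PARSE:-, VALIDATE:P4(v=1,ok=T), TRANSFORM:-, EMIT:-] out:P3(v=0); bubbles=3
Tick 8: [PARSE:P5(v=2,ok=F), VALIDATE:-, TRANSFORM:P4(v=3,ok=T), EMIT:-] out:-; bubbles=2
Tick 9: [PARSE:-, VALIDATE:P5(v=2,ok=F), TRANSFORM:-, EMIT:P4(v=3,ok=T)] out:-; bubbles=2
Tick 10: [PARSE:-, VALIDATE:-, TRANSFORM:P5(v=0,ok=F), EMIT:-] out:P4(v=3); bubbles=3
Tick 11: [PARSE:-, VALIDATE:-, TRANSFORM:-, EMIT:P5(v=0,ok=F)] out:-; bubbles=3
Tick 12: [PARSE:-, VALIDATE:-, TRANSFORM:-, EMIT:-] out:P5(v=0); bubbles=4
Total bubble-slots: 28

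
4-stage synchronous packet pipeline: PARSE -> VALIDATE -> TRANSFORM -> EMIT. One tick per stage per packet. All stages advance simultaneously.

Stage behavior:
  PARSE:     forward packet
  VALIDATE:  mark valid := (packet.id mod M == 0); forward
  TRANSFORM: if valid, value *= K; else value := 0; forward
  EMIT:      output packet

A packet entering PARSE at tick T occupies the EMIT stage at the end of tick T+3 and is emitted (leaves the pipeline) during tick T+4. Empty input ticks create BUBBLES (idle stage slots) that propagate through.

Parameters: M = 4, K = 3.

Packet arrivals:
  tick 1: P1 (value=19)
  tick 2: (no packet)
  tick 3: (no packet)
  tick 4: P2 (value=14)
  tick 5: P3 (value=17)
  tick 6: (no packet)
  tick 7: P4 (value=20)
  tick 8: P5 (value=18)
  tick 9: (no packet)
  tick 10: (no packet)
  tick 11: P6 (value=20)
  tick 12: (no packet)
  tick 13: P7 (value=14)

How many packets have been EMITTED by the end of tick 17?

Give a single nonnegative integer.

Answer: 7

Derivation:
Tick 1: [PARSE:P1(v=19,ok=F), VALIDATE:-, TRANSFORM:-, EMIT:-] out:-; in:P1
Tick 2: [PARSE:-, VALIDATE:P1(v=19,ok=F), TRANSFORM:-, EMIT:-] out:-; in:-
Tick 3: [PARSE:-, VALIDATE:-, TRANSFORM:P1(v=0,ok=F), EMIT:-] out:-; in:-
Tick 4: [PARSE:P2(v=14,ok=F), VALIDATE:-, TRANSFORM:-, EMIT:P1(v=0,ok=F)] out:-; in:P2
Tick 5: [PARSE:P3(v=17,ok=F), VALIDATE:P2(v=14,ok=F), TRANSFORM:-, EMIT:-] out:P1(v=0); in:P3
Tick 6: [PARSE:-, VALIDATE:P3(v=17,ok=F), TRANSFORM:P2(v=0,ok=F), EMIT:-] out:-; in:-
Tick 7: [PARSE:P4(v=20,ok=F), VALIDATE:-, TRANSFORM:P3(v=0,ok=F), EMIT:P2(v=0,ok=F)] out:-; in:P4
Tick 8: [PARSE:P5(v=18,ok=F), VALIDATE:P4(v=20,ok=T), TRANSFORM:-, EMIT:P3(v=0,ok=F)] out:P2(v=0); in:P5
Tick 9: [PARSE:-, VALIDATE:P5(v=18,ok=F), TRANSFORM:P4(v=60,ok=T), EMIT:-] out:P3(v=0); in:-
Tick 10: [PARSE:-, VALIDATE:-, TRANSFORM:P5(v=0,ok=F), EMIT:P4(v=60,ok=T)] out:-; in:-
Tick 11: [PARSE:P6(v=20,ok=F), VALIDATE:-, TRANSFORM:-, EMIT:P5(v=0,ok=F)] out:P4(v=60); in:P6
Tick 12: [PARSE:-, VALIDATE:P6(v=20,ok=F), TRANSFORM:-, EMIT:-] out:P5(v=0); in:-
Tick 13: [PARSE:P7(v=14,ok=F), VALIDATE:-, TRANSFORM:P6(v=0,ok=F), EMIT:-] out:-; in:P7
Tick 14: [PARSE:-, VALIDATE:P7(v=14,ok=F), TRANSFORM:-, EMIT:P6(v=0,ok=F)] out:-; in:-
Tick 15: [PARSE:-, VALIDATE:-, TRANSFORM:P7(v=0,ok=F), EMIT:-] out:P6(v=0); in:-
Tick 16: [PARSE:-, VALIDATE:-, TRANSFORM:-, EMIT:P7(v=0,ok=F)] out:-; in:-
Tick 17: [PARSE:-, VALIDATE:-, TRANSFORM:-, EMIT:-] out:P7(v=0); in:-
Emitted by tick 17: ['P1', 'P2', 'P3', 'P4', 'P5', 'P6', 'P7']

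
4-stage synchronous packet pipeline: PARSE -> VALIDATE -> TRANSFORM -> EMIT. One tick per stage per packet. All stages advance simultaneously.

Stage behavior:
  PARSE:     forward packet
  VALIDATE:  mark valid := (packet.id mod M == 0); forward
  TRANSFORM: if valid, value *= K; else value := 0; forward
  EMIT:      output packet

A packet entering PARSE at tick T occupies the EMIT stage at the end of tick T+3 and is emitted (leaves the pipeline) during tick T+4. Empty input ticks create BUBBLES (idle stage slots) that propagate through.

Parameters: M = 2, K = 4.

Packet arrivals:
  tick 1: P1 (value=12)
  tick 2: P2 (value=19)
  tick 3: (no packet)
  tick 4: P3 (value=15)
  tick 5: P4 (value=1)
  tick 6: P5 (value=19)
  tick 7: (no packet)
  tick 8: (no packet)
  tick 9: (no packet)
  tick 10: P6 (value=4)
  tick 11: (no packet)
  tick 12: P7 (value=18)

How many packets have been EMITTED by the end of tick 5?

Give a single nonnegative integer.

Tick 1: [PARSE:P1(v=12,ok=F), VALIDATE:-, TRANSFORM:-, EMIT:-] out:-; in:P1
Tick 2: [PARSE:P2(v=19,ok=F), VALIDATE:P1(v=12,ok=F), TRANSFORM:-, EMIT:-] out:-; in:P2
Tick 3: [PARSE:-, VALIDATE:P2(v=19,ok=T), TRANSFORM:P1(v=0,ok=F), EMIT:-] out:-; in:-
Tick 4: [PARSE:P3(v=15,ok=F), VALIDATE:-, TRANSFORM:P2(v=76,ok=T), EMIT:P1(v=0,ok=F)] out:-; in:P3
Tick 5: [PARSE:P4(v=1,ok=F), VALIDATE:P3(v=15,ok=F), TRANSFORM:-, EMIT:P2(v=76,ok=T)] out:P1(v=0); in:P4
Emitted by tick 5: ['P1']

Answer: 1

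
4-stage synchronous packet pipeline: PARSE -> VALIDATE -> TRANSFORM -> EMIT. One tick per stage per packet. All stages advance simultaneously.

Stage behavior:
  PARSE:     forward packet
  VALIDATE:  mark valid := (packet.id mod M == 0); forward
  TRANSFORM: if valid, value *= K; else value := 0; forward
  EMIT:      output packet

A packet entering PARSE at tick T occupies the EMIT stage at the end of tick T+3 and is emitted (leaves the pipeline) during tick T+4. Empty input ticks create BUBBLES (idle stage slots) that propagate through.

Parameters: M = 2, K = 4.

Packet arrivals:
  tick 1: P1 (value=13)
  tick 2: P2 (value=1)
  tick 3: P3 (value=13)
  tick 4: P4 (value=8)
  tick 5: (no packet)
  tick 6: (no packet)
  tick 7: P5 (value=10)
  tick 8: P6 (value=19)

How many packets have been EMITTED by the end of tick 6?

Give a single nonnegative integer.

Answer: 2

Derivation:
Tick 1: [PARSE:P1(v=13,ok=F), VALIDATE:-, TRANSFORM:-, EMIT:-] out:-; in:P1
Tick 2: [PARSE:P2(v=1,ok=F), VALIDATE:P1(v=13,ok=F), TRANSFORM:-, EMIT:-] out:-; in:P2
Tick 3: [PARSE:P3(v=13,ok=F), VALIDATE:P2(v=1,ok=T), TRANSFORM:P1(v=0,ok=F), EMIT:-] out:-; in:P3
Tick 4: [PARSE:P4(v=8,ok=F), VALIDATE:P3(v=13,ok=F), TRANSFORM:P2(v=4,ok=T), EMIT:P1(v=0,ok=F)] out:-; in:P4
Tick 5: [PARSE:-, VALIDATE:P4(v=8,ok=T), TRANSFORM:P3(v=0,ok=F), EMIT:P2(v=4,ok=T)] out:P1(v=0); in:-
Tick 6: [PARSE:-, VALIDATE:-, TRANSFORM:P4(v=32,ok=T), EMIT:P3(v=0,ok=F)] out:P2(v=4); in:-
Emitted by tick 6: ['P1', 'P2']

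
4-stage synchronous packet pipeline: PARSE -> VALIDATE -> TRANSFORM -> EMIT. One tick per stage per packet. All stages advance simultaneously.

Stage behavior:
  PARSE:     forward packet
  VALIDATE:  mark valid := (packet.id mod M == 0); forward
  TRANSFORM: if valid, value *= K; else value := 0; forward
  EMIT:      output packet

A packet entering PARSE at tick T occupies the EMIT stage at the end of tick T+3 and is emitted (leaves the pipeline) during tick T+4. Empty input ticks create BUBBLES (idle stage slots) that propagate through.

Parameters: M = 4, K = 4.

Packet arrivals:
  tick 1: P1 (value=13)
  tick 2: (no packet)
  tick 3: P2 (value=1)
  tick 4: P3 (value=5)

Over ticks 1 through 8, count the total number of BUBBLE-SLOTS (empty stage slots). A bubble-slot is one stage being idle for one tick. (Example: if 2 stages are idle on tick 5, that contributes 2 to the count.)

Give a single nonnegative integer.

Answer: 20

Derivation:
Tick 1: [PARSE:P1(v=13,ok=F), VALIDATE:-, TRANSFORM:-, EMIT:-] out:-; bubbles=3
Tick 2: [PARSE:-, VALIDATE:P1(v=13,ok=F), TRANSFORM:-, EMIT:-] out:-; bubbles=3
Tick 3: [PARSE:P2(v=1,ok=F), VALIDATE:-, TRANSFORM:P1(v=0,ok=F), EMIT:-] out:-; bubbles=2
Tick 4: [PARSE:P3(v=5,ok=F), VALIDATE:P2(v=1,ok=F), TRANSFORM:-, EMIT:P1(v=0,ok=F)] out:-; bubbles=1
Tick 5: [PARSE:-, VALIDATE:P3(v=5,ok=F), TRANSFORM:P2(v=0,ok=F), EMIT:-] out:P1(v=0); bubbles=2
Tick 6: [PARSE:-, VALIDATE:-, TRANSFORM:P3(v=0,ok=F), EMIT:P2(v=0,ok=F)] out:-; bubbles=2
Tick 7: [PARSE:-, VALIDATE:-, TRANSFORM:-, EMIT:P3(v=0,ok=F)] out:P2(v=0); bubbles=3
Tick 8: [PARSE:-, VALIDATE:-, TRANSFORM:-, EMIT:-] out:P3(v=0); bubbles=4
Total bubble-slots: 20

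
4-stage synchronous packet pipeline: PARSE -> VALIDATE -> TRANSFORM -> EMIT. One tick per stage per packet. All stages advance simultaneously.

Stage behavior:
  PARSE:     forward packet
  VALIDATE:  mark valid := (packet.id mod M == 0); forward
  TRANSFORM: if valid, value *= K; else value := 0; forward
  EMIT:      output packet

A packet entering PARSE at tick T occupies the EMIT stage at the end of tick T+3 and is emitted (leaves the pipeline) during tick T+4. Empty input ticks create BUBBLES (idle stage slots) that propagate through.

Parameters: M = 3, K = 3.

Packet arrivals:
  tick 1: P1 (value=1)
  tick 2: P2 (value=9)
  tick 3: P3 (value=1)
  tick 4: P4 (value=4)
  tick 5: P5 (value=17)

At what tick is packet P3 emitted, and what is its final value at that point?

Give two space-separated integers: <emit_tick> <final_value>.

Answer: 7 3

Derivation:
Tick 1: [PARSE:P1(v=1,ok=F), VALIDATE:-, TRANSFORM:-, EMIT:-] out:-; in:P1
Tick 2: [PARSE:P2(v=9,ok=F), VALIDATE:P1(v=1,ok=F), TRANSFORM:-, EMIT:-] out:-; in:P2
Tick 3: [PARSE:P3(v=1,ok=F), VALIDATE:P2(v=9,ok=F), TRANSFORM:P1(v=0,ok=F), EMIT:-] out:-; in:P3
Tick 4: [PARSE:P4(v=4,ok=F), VALIDATE:P3(v=1,ok=T), TRANSFORM:P2(v=0,ok=F), EMIT:P1(v=0,ok=F)] out:-; in:P4
Tick 5: [PARSE:P5(v=17,ok=F), VALIDATE:P4(v=4,ok=F), TRANSFORM:P3(v=3,ok=T), EMIT:P2(v=0,ok=F)] out:P1(v=0); in:P5
Tick 6: [PARSE:-, VALIDATE:P5(v=17,ok=F), TRANSFORM:P4(v=0,ok=F), EMIT:P3(v=3,ok=T)] out:P2(v=0); in:-
Tick 7: [PARSE:-, VALIDATE:-, TRANSFORM:P5(v=0,ok=F), EMIT:P4(v=0,ok=F)] out:P3(v=3); in:-
Tick 8: [PARSE:-, VALIDATE:-, TRANSFORM:-, EMIT:P5(v=0,ok=F)] out:P4(v=0); in:-
Tick 9: [PARSE:-, VALIDATE:-, TRANSFORM:-, EMIT:-] out:P5(v=0); in:-
P3: arrives tick 3, valid=True (id=3, id%3=0), emit tick 7, final value 3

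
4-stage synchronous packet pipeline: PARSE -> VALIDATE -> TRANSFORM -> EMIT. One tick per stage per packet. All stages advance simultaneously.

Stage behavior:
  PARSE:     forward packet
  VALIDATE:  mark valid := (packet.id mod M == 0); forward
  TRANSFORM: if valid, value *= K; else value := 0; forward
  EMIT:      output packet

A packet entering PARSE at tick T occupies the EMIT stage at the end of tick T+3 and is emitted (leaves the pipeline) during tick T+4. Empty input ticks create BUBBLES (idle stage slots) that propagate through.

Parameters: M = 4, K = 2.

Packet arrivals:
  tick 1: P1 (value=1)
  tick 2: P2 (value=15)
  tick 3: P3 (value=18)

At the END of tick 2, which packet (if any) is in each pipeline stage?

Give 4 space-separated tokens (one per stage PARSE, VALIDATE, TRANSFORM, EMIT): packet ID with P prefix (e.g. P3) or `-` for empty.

Tick 1: [PARSE:P1(v=1,ok=F), VALIDATE:-, TRANSFORM:-, EMIT:-] out:-; in:P1
Tick 2: [PARSE:P2(v=15,ok=F), VALIDATE:P1(v=1,ok=F), TRANSFORM:-, EMIT:-] out:-; in:P2
At end of tick 2: ['P2', 'P1', '-', '-']

Answer: P2 P1 - -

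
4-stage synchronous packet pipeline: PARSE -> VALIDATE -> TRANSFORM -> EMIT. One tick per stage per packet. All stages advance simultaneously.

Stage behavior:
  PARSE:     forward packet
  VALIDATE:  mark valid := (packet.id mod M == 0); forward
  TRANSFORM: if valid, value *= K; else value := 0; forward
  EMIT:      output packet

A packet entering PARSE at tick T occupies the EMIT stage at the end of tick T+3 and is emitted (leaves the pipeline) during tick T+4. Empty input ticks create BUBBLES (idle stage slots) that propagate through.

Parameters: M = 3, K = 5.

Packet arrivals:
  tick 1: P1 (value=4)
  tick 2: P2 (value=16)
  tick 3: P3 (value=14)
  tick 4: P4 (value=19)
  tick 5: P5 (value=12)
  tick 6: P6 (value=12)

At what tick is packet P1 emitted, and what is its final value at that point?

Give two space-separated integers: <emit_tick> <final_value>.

Answer: 5 0

Derivation:
Tick 1: [PARSE:P1(v=4,ok=F), VALIDATE:-, TRANSFORM:-, EMIT:-] out:-; in:P1
Tick 2: [PARSE:P2(v=16,ok=F), VALIDATE:P1(v=4,ok=F), TRANSFORM:-, EMIT:-] out:-; in:P2
Tick 3: [PARSE:P3(v=14,ok=F), VALIDATE:P2(v=16,ok=F), TRANSFORM:P1(v=0,ok=F), EMIT:-] out:-; in:P3
Tick 4: [PARSE:P4(v=19,ok=F), VALIDATE:P3(v=14,ok=T), TRANSFORM:P2(v=0,ok=F), EMIT:P1(v=0,ok=F)] out:-; in:P4
Tick 5: [PARSE:P5(v=12,ok=F), VALIDATE:P4(v=19,ok=F), TRANSFORM:P3(v=70,ok=T), EMIT:P2(v=0,ok=F)] out:P1(v=0); in:P5
Tick 6: [PARSE:P6(v=12,ok=F), VALIDATE:P5(v=12,ok=F), TRANSFORM:P4(v=0,ok=F), EMIT:P3(v=70,ok=T)] out:P2(v=0); in:P6
Tick 7: [PARSE:-, VALIDATE:P6(v=12,ok=T), TRANSFORM:P5(v=0,ok=F), EMIT:P4(v=0,ok=F)] out:P3(v=70); in:-
Tick 8: [PARSE:-, VALIDATE:-, TRANSFORM:P6(v=60,ok=T), EMIT:P5(v=0,ok=F)] out:P4(v=0); in:-
Tick 9: [PARSE:-, VALIDATE:-, TRANSFORM:-, EMIT:P6(v=60,ok=T)] out:P5(v=0); in:-
Tick 10: [PARSE:-, VALIDATE:-, TRANSFORM:-, EMIT:-] out:P6(v=60); in:-
P1: arrives tick 1, valid=False (id=1, id%3=1), emit tick 5, final value 0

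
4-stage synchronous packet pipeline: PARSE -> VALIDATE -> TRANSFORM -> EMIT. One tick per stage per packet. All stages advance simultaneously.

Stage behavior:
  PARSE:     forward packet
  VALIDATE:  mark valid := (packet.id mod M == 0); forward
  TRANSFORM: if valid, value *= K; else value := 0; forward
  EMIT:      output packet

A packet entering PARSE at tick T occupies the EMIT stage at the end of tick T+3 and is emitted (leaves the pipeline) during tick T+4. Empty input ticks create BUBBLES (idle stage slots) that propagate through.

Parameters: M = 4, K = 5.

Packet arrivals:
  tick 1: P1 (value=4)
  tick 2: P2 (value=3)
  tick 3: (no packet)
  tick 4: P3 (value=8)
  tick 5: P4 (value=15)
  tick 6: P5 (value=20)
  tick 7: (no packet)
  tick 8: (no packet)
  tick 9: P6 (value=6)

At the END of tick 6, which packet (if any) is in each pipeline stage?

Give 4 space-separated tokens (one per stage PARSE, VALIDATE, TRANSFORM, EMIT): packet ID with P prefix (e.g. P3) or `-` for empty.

Answer: P5 P4 P3 -

Derivation:
Tick 1: [PARSE:P1(v=4,ok=F), VALIDATE:-, TRANSFORM:-, EMIT:-] out:-; in:P1
Tick 2: [PARSE:P2(v=3,ok=F), VALIDATE:P1(v=4,ok=F), TRANSFORM:-, EMIT:-] out:-; in:P2
Tick 3: [PARSE:-, VALIDATE:P2(v=3,ok=F), TRANSFORM:P1(v=0,ok=F), EMIT:-] out:-; in:-
Tick 4: [PARSE:P3(v=8,ok=F), VALIDATE:-, TRANSFORM:P2(v=0,ok=F), EMIT:P1(v=0,ok=F)] out:-; in:P3
Tick 5: [PARSE:P4(v=15,ok=F), VALIDATE:P3(v=8,ok=F), TRANSFORM:-, EMIT:P2(v=0,ok=F)] out:P1(v=0); in:P4
Tick 6: [PARSE:P5(v=20,ok=F), VALIDATE:P4(v=15,ok=T), TRANSFORM:P3(v=0,ok=F), EMIT:-] out:P2(v=0); in:P5
At end of tick 6: ['P5', 'P4', 'P3', '-']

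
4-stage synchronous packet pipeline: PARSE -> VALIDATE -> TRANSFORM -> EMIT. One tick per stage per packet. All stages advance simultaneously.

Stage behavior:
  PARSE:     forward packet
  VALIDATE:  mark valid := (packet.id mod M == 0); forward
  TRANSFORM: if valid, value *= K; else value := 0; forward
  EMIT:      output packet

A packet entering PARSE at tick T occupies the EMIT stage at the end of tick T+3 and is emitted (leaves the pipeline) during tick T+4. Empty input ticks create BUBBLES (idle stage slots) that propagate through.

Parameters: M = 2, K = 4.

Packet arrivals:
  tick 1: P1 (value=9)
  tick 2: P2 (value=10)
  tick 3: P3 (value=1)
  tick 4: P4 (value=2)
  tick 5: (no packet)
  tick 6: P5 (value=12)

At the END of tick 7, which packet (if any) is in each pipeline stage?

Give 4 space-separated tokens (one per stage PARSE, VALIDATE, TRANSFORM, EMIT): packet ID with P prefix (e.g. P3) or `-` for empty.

Tick 1: [PARSE:P1(v=9,ok=F), VALIDATE:-, TRANSFORM:-, EMIT:-] out:-; in:P1
Tick 2: [PARSE:P2(v=10,ok=F), VALIDATE:P1(v=9,ok=F), TRANSFORM:-, EMIT:-] out:-; in:P2
Tick 3: [PARSE:P3(v=1,ok=F), VALIDATE:P2(v=10,ok=T), TRANSFORM:P1(v=0,ok=F), EMIT:-] out:-; in:P3
Tick 4: [PARSE:P4(v=2,ok=F), VALIDATE:P3(v=1,ok=F), TRANSFORM:P2(v=40,ok=T), EMIT:P1(v=0,ok=F)] out:-; in:P4
Tick 5: [PARSE:-, VALIDATE:P4(v=2,ok=T), TRANSFORM:P3(v=0,ok=F), EMIT:P2(v=40,ok=T)] out:P1(v=0); in:-
Tick 6: [PARSE:P5(v=12,ok=F), VALIDATE:-, TRANSFORM:P4(v=8,ok=T), EMIT:P3(v=0,ok=F)] out:P2(v=40); in:P5
Tick 7: [PARSE:-, VALIDATE:P5(v=12,ok=F), TRANSFORM:-, EMIT:P4(v=8,ok=T)] out:P3(v=0); in:-
At end of tick 7: ['-', 'P5', '-', 'P4']

Answer: - P5 - P4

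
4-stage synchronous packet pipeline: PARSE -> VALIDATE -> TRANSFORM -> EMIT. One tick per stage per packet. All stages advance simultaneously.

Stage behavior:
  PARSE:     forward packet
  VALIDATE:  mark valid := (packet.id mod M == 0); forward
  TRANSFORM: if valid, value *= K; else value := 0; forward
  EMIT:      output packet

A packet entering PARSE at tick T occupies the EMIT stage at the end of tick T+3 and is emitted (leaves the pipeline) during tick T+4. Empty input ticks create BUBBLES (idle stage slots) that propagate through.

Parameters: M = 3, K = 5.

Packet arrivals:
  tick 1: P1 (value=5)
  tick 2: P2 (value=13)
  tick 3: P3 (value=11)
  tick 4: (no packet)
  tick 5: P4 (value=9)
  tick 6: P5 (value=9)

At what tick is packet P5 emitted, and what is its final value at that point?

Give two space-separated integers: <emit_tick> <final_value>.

Answer: 10 0

Derivation:
Tick 1: [PARSE:P1(v=5,ok=F), VALIDATE:-, TRANSFORM:-, EMIT:-] out:-; in:P1
Tick 2: [PARSE:P2(v=13,ok=F), VALIDATE:P1(v=5,ok=F), TRANSFORM:-, EMIT:-] out:-; in:P2
Tick 3: [PARSE:P3(v=11,ok=F), VALIDATE:P2(v=13,ok=F), TRANSFORM:P1(v=0,ok=F), EMIT:-] out:-; in:P3
Tick 4: [PARSE:-, VALIDATE:P3(v=11,ok=T), TRANSFORM:P2(v=0,ok=F), EMIT:P1(v=0,ok=F)] out:-; in:-
Tick 5: [PARSE:P4(v=9,ok=F), VALIDATE:-, TRANSFORM:P3(v=55,ok=T), EMIT:P2(v=0,ok=F)] out:P1(v=0); in:P4
Tick 6: [PARSE:P5(v=9,ok=F), VALIDATE:P4(v=9,ok=F), TRANSFORM:-, EMIT:P3(v=55,ok=T)] out:P2(v=0); in:P5
Tick 7: [PARSE:-, VALIDATE:P5(v=9,ok=F), TRANSFORM:P4(v=0,ok=F), EMIT:-] out:P3(v=55); in:-
Tick 8: [PARSE:-, VALIDATE:-, TRANSFORM:P5(v=0,ok=F), EMIT:P4(v=0,ok=F)] out:-; in:-
Tick 9: [PARSE:-, VALIDATE:-, TRANSFORM:-, EMIT:P5(v=0,ok=F)] out:P4(v=0); in:-
Tick 10: [PARSE:-, VALIDATE:-, TRANSFORM:-, EMIT:-] out:P5(v=0); in:-
P5: arrives tick 6, valid=False (id=5, id%3=2), emit tick 10, final value 0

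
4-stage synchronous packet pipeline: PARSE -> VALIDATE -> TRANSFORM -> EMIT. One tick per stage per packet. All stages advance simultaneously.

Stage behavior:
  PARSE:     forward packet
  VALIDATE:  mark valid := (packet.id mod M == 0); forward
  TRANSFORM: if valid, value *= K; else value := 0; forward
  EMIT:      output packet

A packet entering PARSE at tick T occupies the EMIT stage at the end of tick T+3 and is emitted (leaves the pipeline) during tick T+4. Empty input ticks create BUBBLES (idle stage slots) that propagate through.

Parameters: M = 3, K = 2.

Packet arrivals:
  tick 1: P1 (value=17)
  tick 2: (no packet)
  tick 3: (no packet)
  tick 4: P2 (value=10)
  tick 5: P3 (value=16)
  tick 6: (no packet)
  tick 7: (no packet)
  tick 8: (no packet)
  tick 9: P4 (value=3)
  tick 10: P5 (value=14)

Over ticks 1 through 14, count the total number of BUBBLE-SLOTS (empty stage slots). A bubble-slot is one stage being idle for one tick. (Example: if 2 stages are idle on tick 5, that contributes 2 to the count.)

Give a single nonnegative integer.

Answer: 36

Derivation:
Tick 1: [PARSE:P1(v=17,ok=F), VALIDATE:-, TRANSFORM:-, EMIT:-] out:-; bubbles=3
Tick 2: [PARSE:-, VALIDATE:P1(v=17,ok=F), TRANSFORM:-, EMIT:-] out:-; bubbles=3
Tick 3: [PARSE:-, VALIDATE:-, TRANSFORM:P1(v=0,ok=F), EMIT:-] out:-; bubbles=3
Tick 4: [PARSE:P2(v=10,ok=F), VALIDATE:-, TRANSFORM:-, EMIT:P1(v=0,ok=F)] out:-; bubbles=2
Tick 5: [PARSE:P3(v=16,ok=F), VALIDATE:P2(v=10,ok=F), TRANSFORM:-, EMIT:-] out:P1(v=0); bubbles=2
Tick 6: [PARSE:-, VALIDATE:P3(v=16,ok=T), TRANSFORM:P2(v=0,ok=F), EMIT:-] out:-; bubbles=2
Tick 7: [PARSE:-, VALIDATE:-, TRANSFORM:P3(v=32,ok=T), EMIT:P2(v=0,ok=F)] out:-; bubbles=2
Tick 8: [PARSE:-, VALIDATE:-, TRANSFORM:-, EMIT:P3(v=32,ok=T)] out:P2(v=0); bubbles=3
Tick 9: [PARSE:P4(v=3,ok=F), VALIDATE:-, TRANSFORM:-, EMIT:-] out:P3(v=32); bubbles=3
Tick 10: [PARSE:P5(v=14,ok=F), VALIDATE:P4(v=3,ok=F), TRANSFORM:-, EMIT:-] out:-; bubbles=2
Tick 11: [PARSE:-, VALIDATE:P5(v=14,ok=F), TRANSFORM:P4(v=0,ok=F), EMIT:-] out:-; bubbles=2
Tick 12: [PARSE:-, VALIDATE:-, TRANSFORM:P5(v=0,ok=F), EMIT:P4(v=0,ok=F)] out:-; bubbles=2
Tick 13: [PARSE:-, VALIDATE:-, TRANSFORM:-, EMIT:P5(v=0,ok=F)] out:P4(v=0); bubbles=3
Tick 14: [PARSE:-, VALIDATE:-, TRANSFORM:-, EMIT:-] out:P5(v=0); bubbles=4
Total bubble-slots: 36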